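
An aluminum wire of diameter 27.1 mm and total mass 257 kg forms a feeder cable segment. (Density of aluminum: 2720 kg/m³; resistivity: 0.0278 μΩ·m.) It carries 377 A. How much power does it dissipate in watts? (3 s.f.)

ρ = 0.0278 μΩ·m = 2.78×10^-8 Ω·m
A = π(d/2)² = π(1.3550e-02 m)² = 5.7680e-04 m²
L = m/(density·A) = 257/(2720×5.7680e-04) = 163.8 m
R = ρL/A = (2.78×10^-8)(163.8)/(5.7680e-04) = 0.007895 Ω
P = I²R = (377)² × 0.007895 = 1120 W

1120 W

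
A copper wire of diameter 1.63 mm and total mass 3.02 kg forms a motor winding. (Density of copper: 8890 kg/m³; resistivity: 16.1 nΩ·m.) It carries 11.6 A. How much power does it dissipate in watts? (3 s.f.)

169 W

ρ = 16.1 nΩ·m = 1.61×10^-8 Ω·m
A = π(d/2)² = π(8.1500e-04 m)² = 2.0867e-06 m²
L = m/(density·A) = 3.02/(8890×2.0867e-06) = 162.8 m
R = ρL/A = (1.61×10^-8)(162.8)/(2.0867e-06) = 1.256 Ω
P = I²R = (11.6)² × 1.256 = 169 W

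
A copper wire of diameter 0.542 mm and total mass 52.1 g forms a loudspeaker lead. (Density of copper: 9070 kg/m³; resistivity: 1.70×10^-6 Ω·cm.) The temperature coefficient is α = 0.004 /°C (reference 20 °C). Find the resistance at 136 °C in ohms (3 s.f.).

ρ = 1.70×10^-6 Ω·cm = 1.70×10^-8 Ω·m
A = π(d/2)² = π(2.7100e-04 m)² = 2.3072e-07 m²
L = m/(density·A) = 0.0521/(9070×2.3072e-07) = 24.9 m
R = ρL/A = (1.70×10^-8)(24.9)/(2.3072e-07) = 1.834 Ω
R(136 °C) = 1.834 × (1 + 0.004×116) = 2.69 Ω

2.69 Ω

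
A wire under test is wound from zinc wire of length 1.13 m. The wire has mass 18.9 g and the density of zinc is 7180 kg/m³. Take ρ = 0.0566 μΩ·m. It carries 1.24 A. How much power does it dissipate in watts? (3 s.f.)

0.0422 W

ρ = 0.0566 μΩ·m = 5.66×10^-8 Ω·m
A = m/(density·L) = 0.0189/(7180×1.13) = 2.3295e-06 m²
R = ρL/A = (5.66×10^-8)(1.13)/(2.3295e-06) = 0.02746 Ω
P = I²R = (1.24)² × 0.02746 = 0.0422 W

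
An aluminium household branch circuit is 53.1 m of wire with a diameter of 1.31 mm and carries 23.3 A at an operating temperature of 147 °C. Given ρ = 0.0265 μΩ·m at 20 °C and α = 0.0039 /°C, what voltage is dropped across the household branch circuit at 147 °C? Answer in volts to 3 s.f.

ρ = 0.0265 μΩ·m = 2.65×10^-8 Ω·m
A = π(d/2)² = π(6.5500e-04 m)² = 1.348e-06 m²
R₍20₎ = ρL/A = (2.65×10^-8)(53.1)/(1.348e-06) = 1.044 Ω
R₍147₎ = R₍20₎(1 + αΔT) = 1.044 × (1 + 0.0039×127) = 1.561 Ω
V = IR = 23.3 × 1.561 = 36.4 V

36.4 V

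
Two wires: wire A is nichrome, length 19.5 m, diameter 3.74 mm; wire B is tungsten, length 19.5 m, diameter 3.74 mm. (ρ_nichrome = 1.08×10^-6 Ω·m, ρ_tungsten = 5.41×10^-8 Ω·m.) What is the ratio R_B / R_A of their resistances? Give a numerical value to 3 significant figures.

R ∝ ρL/d², so R_B/R_A = (ρ_B/ρ_A)
= (5.41×10^-8/1.08×10^-6) = 0.0501

0.0501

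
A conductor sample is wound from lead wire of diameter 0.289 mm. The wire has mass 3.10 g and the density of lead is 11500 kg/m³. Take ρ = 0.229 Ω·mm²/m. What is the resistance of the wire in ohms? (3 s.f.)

14.3 Ω

ρ = 0.229 Ω·mm²/m = 2.29×10^-7 Ω·m
A = π(d/2)² = π(1.4450e-04 m)² = 6.5597e-08 m²
L = m/(density·A) = 0.0031/(11500×6.5597e-08) = 4.109 m
R = ρL/A = (2.29×10^-7)(4.109)/(6.5597e-08) = 14.3 Ω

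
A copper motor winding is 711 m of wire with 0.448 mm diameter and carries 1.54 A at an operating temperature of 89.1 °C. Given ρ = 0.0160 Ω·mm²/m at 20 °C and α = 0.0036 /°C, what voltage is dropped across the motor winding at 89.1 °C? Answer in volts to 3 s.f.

139 V

ρ = 0.0160 Ω·mm²/m = 1.60×10^-8 Ω·m
A = π(d/2)² = π(2.2400e-04 m)² = 1.576e-07 m²
R₍20₎ = ρL/A = (1.60×10^-8)(711)/(1.576e-07) = 72.17 Ω
R₍89.1₎ = R₍20₎(1 + αΔT) = 72.17 × (1 + 0.0036×69.1) = 90.12 Ω
V = IR = 1.54 × 90.12 = 139 V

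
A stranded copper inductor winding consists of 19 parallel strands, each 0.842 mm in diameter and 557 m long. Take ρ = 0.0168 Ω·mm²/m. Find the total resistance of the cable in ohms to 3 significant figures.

ρ = 0.0168 Ω·mm²/m = 1.68×10^-8 Ω·m
A_strand = π(4.2100e-04 m)² = 5.568e-07 m²
R_strand = ρL/A = (1.68×10^-8)(557)/(5.568e-07) = 16.81 Ω
R_total = R_strand/N = 16.81/19 = 0.884 Ω

0.884 Ω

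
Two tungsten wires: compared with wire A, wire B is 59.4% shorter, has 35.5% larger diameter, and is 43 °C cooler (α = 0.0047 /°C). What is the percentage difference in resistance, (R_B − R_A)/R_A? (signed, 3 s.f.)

R ∝ ρL/d² with ρ ∝ (1+αΔT), so R_B/R_A = (1 − 59.4/100) × (1 + 35.5/100)⁻² × (1 − 0.0047×43)
= 0.406 × 0.5446 × 0.7979 = 0.1764
(R_B − R_A)/R_A = 0.1764 − 1 = -82.4%

-82.4%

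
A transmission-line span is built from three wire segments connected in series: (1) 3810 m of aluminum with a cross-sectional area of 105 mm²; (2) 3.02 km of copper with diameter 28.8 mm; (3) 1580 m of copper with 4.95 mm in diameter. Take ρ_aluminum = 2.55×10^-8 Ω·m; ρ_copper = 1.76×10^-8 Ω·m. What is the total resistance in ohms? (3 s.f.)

2.45 Ω

Seg 1: A = 105 mm² = 1.050e-04 m²
R_1 = (2.55×10^-8)(3810)/(1.050e-04) = 0.9253 Ω
Seg 2: A = π(d/2)² = π(1.4400e-02 m)² = 6.514e-04 m²
R_2 = (1.76×10^-8)(3020)/(6.514e-04) = 0.08159 Ω
Seg 3: A = π(d/2)² = π(2.4750e-03 m)² = 1.924e-05 m²
R_3 = (1.76×10^-8)(1580)/(1.924e-05) = 1.445 Ω
R_total = R_1 + R_2 + R_3 = 2.45 Ω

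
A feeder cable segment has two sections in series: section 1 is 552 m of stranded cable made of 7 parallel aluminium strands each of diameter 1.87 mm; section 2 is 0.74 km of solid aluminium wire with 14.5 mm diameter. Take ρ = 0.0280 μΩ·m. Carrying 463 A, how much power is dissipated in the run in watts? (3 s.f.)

1.99×10^5 W

ρ = 0.0280 μΩ·m = 2.80×10^-8 Ω·m
Section 1: A_strand = π(9.3500e-04)² = 2.746e-06 m²; R₁ = ρL/(N·A_s) = (2.80×10^-8)(552)/(7×2.746e-06) = 0.8039 Ω
Section 2: A = π(d/2)² = π(7.2500e-03 m)² = 1.651e-04 m²
R₂ = (2.80×10^-8)(740)/(1.651e-04) = 0.1255 Ω
R = R₁ + R₂ = 0.9294 Ω
P = I²R = (463)² × 0.9294 = 1.99×10^5 W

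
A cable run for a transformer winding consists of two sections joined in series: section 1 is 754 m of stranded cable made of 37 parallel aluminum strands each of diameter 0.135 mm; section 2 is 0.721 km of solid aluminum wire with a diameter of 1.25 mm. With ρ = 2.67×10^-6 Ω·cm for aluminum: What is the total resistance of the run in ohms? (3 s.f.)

53.7 Ω

ρ = 2.67×10^-6 Ω·cm = 2.67×10^-8 Ω·m
Section 1: A_strand = π(6.7500e-05)² = 1.431e-08 m²; R₁ = ρL/(N·A_s) = (2.67×10^-8)(754)/(37×1.431e-08) = 38.01 Ω
Section 2: A = π(d/2)² = π(6.2500e-04 m)² = 1.227e-06 m²
R₂ = (2.67×10^-8)(721)/(1.227e-06) = 15.69 Ω
R = R₁ + R₂ = 53.7 Ω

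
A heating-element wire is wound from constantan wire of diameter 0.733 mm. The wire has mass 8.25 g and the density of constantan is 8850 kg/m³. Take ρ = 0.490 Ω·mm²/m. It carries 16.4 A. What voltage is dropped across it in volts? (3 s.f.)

ρ = 0.490 Ω·mm²/m = 4.90×10^-7 Ω·m
A = π(d/2)² = π(3.6650e-04 m)² = 4.2199e-07 m²
L = m/(density·A) = 0.00825/(8850×4.2199e-07) = 2.209 m
R = ρL/A = (4.90×10^-7)(2.209)/(4.2199e-07) = 2.565 Ω
V = IR = 16.4 × 2.565 = 42.1 V

42.1 V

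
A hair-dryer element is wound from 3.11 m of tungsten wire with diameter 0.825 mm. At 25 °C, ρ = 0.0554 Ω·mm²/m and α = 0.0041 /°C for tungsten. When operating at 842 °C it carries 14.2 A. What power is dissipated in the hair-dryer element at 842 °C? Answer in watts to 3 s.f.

ρ = 0.0554 Ω·mm²/m = 5.54×10^-8 Ω·m
A = π(d/2)² = π(4.1250e-04 m)² = 5.346e-07 m²
R₍25₎ = ρL/A = (5.54×10^-8)(3.11)/(5.346e-07) = 0.3223 Ω
R₍842₎ = R₍25₎(1 + αΔT) = 0.3223 × (1 + 0.0041×817) = 1.402 Ω
P = I²R = (14.2)² × 1.402 = 283 W

283 W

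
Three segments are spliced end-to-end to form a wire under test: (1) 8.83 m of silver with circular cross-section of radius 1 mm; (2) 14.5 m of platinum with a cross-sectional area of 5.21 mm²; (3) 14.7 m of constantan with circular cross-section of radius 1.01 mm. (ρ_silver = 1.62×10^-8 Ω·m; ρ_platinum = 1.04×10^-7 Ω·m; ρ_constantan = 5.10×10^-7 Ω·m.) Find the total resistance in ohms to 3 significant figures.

2.67 Ω

Seg 1: A = πr² = π(1.0000e-03 m)² = 3.142e-06 m²
R_1 = (1.62×10^-8)(8.83)/(3.142e-06) = 0.04553 Ω
Seg 2: A = 5.21 mm² = 5.210e-06 m²
R_2 = (1.04×10^-7)(14.5)/(5.210e-06) = 0.2894 Ω
Seg 3: A = πr² = π(1.0100e-03 m)² = 3.205e-06 m²
R_3 = (5.10×10^-7)(14.7)/(3.205e-06) = 2.339 Ω
R_total = R_1 + R_2 + R_3 = 2.67 Ω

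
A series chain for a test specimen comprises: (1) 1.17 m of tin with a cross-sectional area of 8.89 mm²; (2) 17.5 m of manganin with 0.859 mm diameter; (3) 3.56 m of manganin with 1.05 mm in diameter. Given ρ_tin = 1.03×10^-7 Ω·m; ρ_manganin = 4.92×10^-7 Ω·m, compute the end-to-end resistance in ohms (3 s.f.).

16.9 Ω

Seg 1: A = 8.89 mm² = 8.890e-06 m²
R_1 = (1.03×10^-7)(1.17)/(8.890e-06) = 0.01356 Ω
Seg 2: A = π(d/2)² = π(4.2950e-04 m)² = 5.795e-07 m²
R_2 = (4.92×10^-7)(17.5)/(5.795e-07) = 14.86 Ω
Seg 3: A = π(d/2)² = π(5.2500e-04 m)² = 8.659e-07 m²
R_3 = (4.92×10^-7)(3.56)/(8.659e-07) = 2.023 Ω
R_total = R_1 + R_2 + R_3 = 16.9 Ω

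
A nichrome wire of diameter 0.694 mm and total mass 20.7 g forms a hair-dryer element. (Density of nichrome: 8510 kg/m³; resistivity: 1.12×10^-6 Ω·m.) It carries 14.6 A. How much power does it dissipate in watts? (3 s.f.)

4060 W

A = π(d/2)² = π(3.4700e-04 m)² = 3.7828e-07 m²
L = m/(density·A) = 0.0207/(8510×3.7828e-07) = 6.43 m
R = ρL/A = (1.12×10^-6)(6.43)/(3.7828e-07) = 19.04 Ω
P = I²R = (14.6)² × 19.04 = 4060 W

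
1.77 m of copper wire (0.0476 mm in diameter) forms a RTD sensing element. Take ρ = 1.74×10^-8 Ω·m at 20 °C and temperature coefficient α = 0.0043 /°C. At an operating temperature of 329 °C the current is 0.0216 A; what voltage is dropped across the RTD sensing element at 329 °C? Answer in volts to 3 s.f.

0.871 V

A = π(d/2)² = π(2.3800e-05 m)² = 1.780e-09 m²
R₍20₎ = ρL/A = (1.74×10^-8)(1.77)/(1.780e-09) = 17.31 Ω
R₍329₎ = R₍20₎(1 + αΔT) = 17.31 × (1 + 0.0043×309) = 40.3 Ω
V = IR = 0.0216 × 40.3 = 0.871 V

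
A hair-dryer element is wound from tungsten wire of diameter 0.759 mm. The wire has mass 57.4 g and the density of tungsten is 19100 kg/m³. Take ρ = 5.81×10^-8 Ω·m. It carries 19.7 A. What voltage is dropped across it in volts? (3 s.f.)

16.8 V

A = π(d/2)² = π(3.7950e-04 m)² = 4.5245e-07 m²
L = m/(density·A) = 0.0574/(19100×4.5245e-07) = 6.642 m
R = ρL/A = (5.81×10^-8)(6.642)/(4.5245e-07) = 0.8529 Ω
V = IR = 19.7 × 0.8529 = 16.8 V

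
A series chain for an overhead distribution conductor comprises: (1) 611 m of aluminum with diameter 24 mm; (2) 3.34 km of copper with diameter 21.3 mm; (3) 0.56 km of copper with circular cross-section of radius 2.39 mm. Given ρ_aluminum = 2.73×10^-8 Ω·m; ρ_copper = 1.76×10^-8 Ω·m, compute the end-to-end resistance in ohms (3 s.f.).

0.751 Ω

Seg 1: A = π(d/2)² = π(1.2000e-02 m)² = 4.524e-04 m²
R_1 = (2.73×10^-8)(611)/(4.524e-04) = 0.03687 Ω
Seg 2: A = π(d/2)² = π(1.0650e-02 m)² = 3.563e-04 m²
R_2 = (1.76×10^-8)(3340)/(3.563e-04) = 0.165 Ω
Seg 3: A = πr² = π(2.3900e-03 m)² = 1.795e-05 m²
R_3 = (1.76×10^-8)(560)/(1.795e-05) = 0.5492 Ω
R_total = R_1 + R_2 + R_3 = 0.751 Ω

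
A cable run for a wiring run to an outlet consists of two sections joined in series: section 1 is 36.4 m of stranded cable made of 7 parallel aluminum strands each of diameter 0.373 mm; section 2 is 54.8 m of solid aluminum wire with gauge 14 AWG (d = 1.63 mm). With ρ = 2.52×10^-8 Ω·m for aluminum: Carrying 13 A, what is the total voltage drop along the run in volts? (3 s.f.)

Section 1: A_strand = π(1.8650e-04)² = 1.093e-07 m²; R₁ = ρL/(N·A_s) = (2.52×10^-8)(36.4)/(7×1.093e-07) = 1.199 Ω
Section 2: A = π(1.63/2 mm)² = π(8.1500e-04 m)² = 2.087e-06 m²
R₂ = (2.52×10^-8)(54.8)/(2.087e-06) = 0.6618 Ω
R = R₁ + R₂ = 1.861 Ω
V = IR = 13 × 1.861 = 24.2 V

24.2 V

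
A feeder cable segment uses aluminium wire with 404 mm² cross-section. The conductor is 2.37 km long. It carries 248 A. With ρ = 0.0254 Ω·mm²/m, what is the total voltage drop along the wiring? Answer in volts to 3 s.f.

ρ = 0.0254 Ω·mm²/m = 2.54×10^-8 Ω·m
A = 404 mm² = 4.040e-04 m²
R = ρL/A = (2.54×10^-8)(2370)/(4.040e-04) = 0.149 Ω
V = IR = 248 × 0.149 = 37.0 V

37.0 V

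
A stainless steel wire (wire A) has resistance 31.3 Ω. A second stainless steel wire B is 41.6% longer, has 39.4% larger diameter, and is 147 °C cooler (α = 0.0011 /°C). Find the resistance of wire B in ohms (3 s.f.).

19.1 Ω

R ∝ ρL/d² with ρ ∝ (1+αΔT), so R_B/R_A = (1 + 41.6/100) × (1 + 39.4/100)⁻² × (1 − 0.0011×147)
= 1.416 × 0.5146 × 0.8383 = 0.6109
R_B = 0.6109 × 31.3 = 19.1 Ω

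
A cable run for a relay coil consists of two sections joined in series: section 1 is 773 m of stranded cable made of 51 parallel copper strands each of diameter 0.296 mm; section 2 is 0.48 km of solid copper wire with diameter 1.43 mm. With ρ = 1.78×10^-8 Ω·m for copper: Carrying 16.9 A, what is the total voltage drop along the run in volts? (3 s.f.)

Section 1: A_strand = π(1.4800e-04)² = 6.881e-08 m²; R₁ = ρL/(N·A_s) = (1.78×10^-8)(773)/(51×6.881e-08) = 3.921 Ω
Section 2: A = π(d/2)² = π(7.1500e-04 m)² = 1.606e-06 m²
R₂ = (1.78×10^-8)(480)/(1.606e-06) = 5.32 Ω
R = R₁ + R₂ = 9.24 Ω
V = IR = 16.9 × 9.24 = 156 V

156 V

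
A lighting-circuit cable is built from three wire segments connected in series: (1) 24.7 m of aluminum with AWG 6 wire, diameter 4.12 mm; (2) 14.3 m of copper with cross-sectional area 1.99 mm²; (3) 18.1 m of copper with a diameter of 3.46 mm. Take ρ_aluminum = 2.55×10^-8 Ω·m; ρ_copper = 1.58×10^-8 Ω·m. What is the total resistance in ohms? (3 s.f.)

Seg 1: A = π(4.12/2 mm)² = π(2.0600e-03 m)² = 1.333e-05 m²
R_1 = (2.55×10^-8)(24.7)/(1.333e-05) = 0.04724 Ω
Seg 2: A = 1.99 mm² = 1.990e-06 m²
R_2 = (1.58×10^-8)(14.3)/(1.990e-06) = 0.1135 Ω
Seg 3: A = π(d/2)² = π(1.7300e-03 m)² = 9.402e-06 m²
R_3 = (1.58×10^-8)(18.1)/(9.402e-06) = 0.03042 Ω
R_total = R_1 + R_2 + R_3 = 0.191 Ω

0.191 Ω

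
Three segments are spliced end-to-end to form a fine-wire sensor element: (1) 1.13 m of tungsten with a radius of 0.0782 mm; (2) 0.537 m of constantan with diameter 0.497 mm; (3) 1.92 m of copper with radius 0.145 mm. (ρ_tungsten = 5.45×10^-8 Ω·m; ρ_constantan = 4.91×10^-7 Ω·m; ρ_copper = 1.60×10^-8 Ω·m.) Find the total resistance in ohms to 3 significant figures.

5.03 Ω

Seg 1: A = πr² = π(7.8200e-05 m)² = 1.921e-08 m²
R_1 = (5.45×10^-8)(1.13)/(1.921e-08) = 3.206 Ω
Seg 2: A = π(d/2)² = π(2.4850e-04 m)² = 1.940e-07 m²
R_2 = (4.91×10^-7)(0.537)/(1.940e-07) = 1.359 Ω
Seg 3: A = πr² = π(1.4500e-04 m)² = 6.605e-08 m²
R_3 = (1.60×10^-8)(1.92)/(6.605e-08) = 0.4651 Ω
R_total = R_1 + R_2 + R_3 = 5.03 Ω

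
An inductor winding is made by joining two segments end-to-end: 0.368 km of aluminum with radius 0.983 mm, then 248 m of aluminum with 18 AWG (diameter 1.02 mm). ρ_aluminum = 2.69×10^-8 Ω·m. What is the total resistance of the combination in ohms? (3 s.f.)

11.4 Ω

Segment 1: A = πr² = π(9.8300e-04 m)² = 3.036e-06 m²
R₁ = ρL/A = (2.69×10^-8)(368)/(3.036e-06) = 3.261 Ω
Segment 2: A = π(1.02/2 mm)² = π(5.1000e-04 m)² = 8.171e-07 m²
R₂ = (2.69×10^-8)(248)/(8.171e-07) = 8.164 Ω
R = R₁ + R₂ = 11.4 Ω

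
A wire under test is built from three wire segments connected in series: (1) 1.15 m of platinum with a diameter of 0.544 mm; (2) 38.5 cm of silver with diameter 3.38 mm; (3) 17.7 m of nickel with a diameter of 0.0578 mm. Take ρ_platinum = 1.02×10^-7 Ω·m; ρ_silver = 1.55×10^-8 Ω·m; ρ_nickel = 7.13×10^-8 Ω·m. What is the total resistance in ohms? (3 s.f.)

481 Ω

Seg 1: A = π(d/2)² = π(2.7200e-04 m)² = 2.324e-07 m²
R_1 = (1.02×10^-7)(1.15)/(2.324e-07) = 0.5047 Ω
Seg 2: A = π(d/2)² = π(1.6900e-03 m)² = 8.973e-06 m²
R_2 = (1.55×10^-8)(0.385)/(8.973e-06) = 6.651×10^-4 Ω
Seg 3: A = π(d/2)² = π(2.8900e-05 m)² = 2.624e-09 m²
R_3 = (7.13×10^-8)(17.7)/(2.624e-09) = 481 Ω
R_total = R_1 + R_2 + R_3 = 481 Ω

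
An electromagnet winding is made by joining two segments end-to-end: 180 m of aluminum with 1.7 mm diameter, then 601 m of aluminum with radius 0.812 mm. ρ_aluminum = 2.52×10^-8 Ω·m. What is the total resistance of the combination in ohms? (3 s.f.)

Segment 1: A = π(d/2)² = π(8.5000e-04 m)² = 2.270e-06 m²
R₁ = ρL/A = (2.52×10^-8)(180)/(2.270e-06) = 1.998 Ω
Segment 2: A = πr² = π(8.1200e-04 m)² = 2.071e-06 m²
R₂ = (2.52×10^-8)(601)/(2.071e-06) = 7.312 Ω
R = R₁ + R₂ = 9.31 Ω

9.31 Ω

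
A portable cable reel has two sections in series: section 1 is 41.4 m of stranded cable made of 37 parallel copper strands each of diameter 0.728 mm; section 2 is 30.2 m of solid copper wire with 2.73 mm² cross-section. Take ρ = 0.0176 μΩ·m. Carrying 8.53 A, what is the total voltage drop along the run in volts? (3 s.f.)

ρ = 0.0176 μΩ·m = 1.76×10^-8 Ω·m
Section 1: A_strand = π(3.6400e-04)² = 4.162e-07 m²; R₁ = ρL/(N·A_s) = (1.76×10^-8)(41.4)/(37×4.162e-07) = 0.04731 Ω
Section 2: A = 2.73 mm² = 2.730e-06 m²
R₂ = (1.76×10^-8)(30.2)/(2.730e-06) = 0.1947 Ω
R = R₁ + R₂ = 0.242 Ω
V = IR = 8.53 × 0.242 = 2.06 V

2.06 V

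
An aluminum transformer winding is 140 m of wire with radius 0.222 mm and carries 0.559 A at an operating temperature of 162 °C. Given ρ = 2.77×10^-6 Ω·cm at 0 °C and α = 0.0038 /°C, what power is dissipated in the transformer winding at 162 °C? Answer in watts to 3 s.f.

12.6 W

ρ = 2.77×10^-6 Ω·cm = 2.77×10^-8 Ω·m
A = πr² = π(2.2200e-04 m)² = 1.548e-07 m²
R₍0₎ = ρL/A = (2.77×10^-8)(140)/(1.548e-07) = 25.05 Ω
R₍162₎ = R₍0₎(1 + αΔT) = 25.05 × (1 + 0.0038×162) = 40.47 Ω
P = I²R = (0.559)² × 40.47 = 12.6 W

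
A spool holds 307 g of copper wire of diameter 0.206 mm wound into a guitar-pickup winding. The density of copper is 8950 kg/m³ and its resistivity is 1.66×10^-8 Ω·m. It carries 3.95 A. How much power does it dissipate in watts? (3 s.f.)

A = π(d/2)² = π(1.0300e-04 m)² = 3.3329e-08 m²
L = m/(density·A) = 0.307/(8950×3.3329e-08) = 1029 m
R = ρL/A = (1.66×10^-8)(1029)/(3.3329e-08) = 512.6 Ω
P = I²R = (3.95)² × 512.6 = 8000 W

8000 W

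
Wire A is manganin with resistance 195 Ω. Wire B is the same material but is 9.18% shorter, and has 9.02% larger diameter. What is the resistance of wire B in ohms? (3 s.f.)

R ∝ L/d², so R_B/R_A = (1 − 9.18/100) × (1 + 9.02/100)⁻²
= 0.9082 × 0.8414 = 0.7641
R_B = 0.7641 × 195 = 149 Ω

149 Ω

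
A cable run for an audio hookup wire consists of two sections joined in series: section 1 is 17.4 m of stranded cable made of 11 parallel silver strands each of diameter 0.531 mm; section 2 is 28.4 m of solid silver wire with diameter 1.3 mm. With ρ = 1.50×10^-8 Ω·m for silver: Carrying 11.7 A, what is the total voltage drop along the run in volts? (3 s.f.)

5.01 V

Section 1: A_strand = π(2.6550e-04)² = 2.215e-07 m²; R₁ = ρL/(N·A_s) = (1.50×10^-8)(17.4)/(11×2.215e-07) = 0.1071 Ω
Section 2: A = π(d/2)² = π(6.5000e-04 m)² = 1.327e-06 m²
R₂ = (1.50×10^-8)(28.4)/(1.327e-06) = 0.3209 Ω
R = R₁ + R₂ = 0.4281 Ω
V = IR = 11.7 × 0.4281 = 5.01 V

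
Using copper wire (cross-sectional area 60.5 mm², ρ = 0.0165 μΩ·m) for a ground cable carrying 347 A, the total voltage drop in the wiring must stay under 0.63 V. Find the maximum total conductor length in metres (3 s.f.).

6.66 m

ρ = 0.0165 μΩ·m = 1.65×10^-8 Ω·m
A = 60.5 mm² = 6.050e-05 m²
L_max = V_max·A/(1·ρI) = (0.63)(6.050e-05)/(1.65×10^-8×347) = 6.66 m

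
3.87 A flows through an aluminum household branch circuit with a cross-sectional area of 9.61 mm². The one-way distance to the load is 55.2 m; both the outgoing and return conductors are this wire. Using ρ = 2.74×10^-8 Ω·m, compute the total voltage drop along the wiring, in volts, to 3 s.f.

1.22 V

A = 9.61 mm² = 9.610e-06 m²
Total conductor length (both ways) L = 2 × 55.2 = 110.4 m
R = ρL/A = (2.74×10^-8)(110.4)/(9.610e-06) = 0.3148 Ω
V = IR = 3.87 × 0.3148 = 1.22 V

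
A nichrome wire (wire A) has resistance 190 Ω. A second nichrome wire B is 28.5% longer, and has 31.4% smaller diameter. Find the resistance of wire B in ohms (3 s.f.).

R ∝ L/d², so R_B/R_A = (1 + 28.5/100) × (1 − 31.4/100)⁻²
= 1.285 × 2.125 = 2.731
R_B = 2.731 × 190 = 519 Ω

519 Ω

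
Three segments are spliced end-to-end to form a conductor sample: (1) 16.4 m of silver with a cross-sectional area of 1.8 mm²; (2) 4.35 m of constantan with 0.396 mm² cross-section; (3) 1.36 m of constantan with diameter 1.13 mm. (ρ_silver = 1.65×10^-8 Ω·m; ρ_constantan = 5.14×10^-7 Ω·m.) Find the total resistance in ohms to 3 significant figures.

6.49 Ω

Seg 1: A = 1.8 mm² = 1.800e-06 m²
R_1 = (1.65×10^-8)(16.4)/(1.800e-06) = 0.1503 Ω
Seg 2: A = 0.396 mm² = 3.960e-07 m²
R_2 = (5.14×10^-7)(4.35)/(3.960e-07) = 5.646 Ω
Seg 3: A = π(d/2)² = π(5.6500e-04 m)² = 1.003e-06 m²
R_3 = (5.14×10^-7)(1.36)/(1.003e-06) = 0.697 Ω
R_total = R_1 + R_2 + R_3 = 6.49 Ω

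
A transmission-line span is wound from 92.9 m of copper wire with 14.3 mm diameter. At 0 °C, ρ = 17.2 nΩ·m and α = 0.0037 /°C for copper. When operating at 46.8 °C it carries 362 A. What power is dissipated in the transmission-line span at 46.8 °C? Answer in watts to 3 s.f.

ρ = 17.2 nΩ·m = 1.72×10^-8 Ω·m
A = π(d/2)² = π(7.1500e-03 m)² = 1.606e-04 m²
R₍0₎ = ρL/A = (1.72×10^-8)(92.9)/(1.606e-04) = 0.009949 Ω
R₍46.8₎ = R₍0₎(1 + αΔT) = 0.009949 × (1 + 0.0037×46.8) = 0.01167 Ω
P = I²R = (362)² × 0.01167 = 1530 W

1530 W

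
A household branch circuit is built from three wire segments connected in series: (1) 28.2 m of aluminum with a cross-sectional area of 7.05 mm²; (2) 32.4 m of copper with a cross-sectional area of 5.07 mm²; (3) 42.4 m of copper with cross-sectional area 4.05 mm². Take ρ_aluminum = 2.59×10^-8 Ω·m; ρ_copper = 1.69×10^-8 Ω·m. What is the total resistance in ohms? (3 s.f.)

Seg 1: A = 7.05 mm² = 7.050e-06 m²
R_1 = (2.59×10^-8)(28.2)/(7.050e-06) = 0.1036 Ω
Seg 2: A = 5.07 mm² = 5.070e-06 m²
R_2 = (1.69×10^-8)(32.4)/(5.070e-06) = 0.108 Ω
Seg 3: A = 4.05 mm² = 4.050e-06 m²
R_3 = (1.69×10^-8)(42.4)/(4.050e-06) = 0.1769 Ω
R_total = R_1 + R_2 + R_3 = 0.389 Ω

0.389 Ω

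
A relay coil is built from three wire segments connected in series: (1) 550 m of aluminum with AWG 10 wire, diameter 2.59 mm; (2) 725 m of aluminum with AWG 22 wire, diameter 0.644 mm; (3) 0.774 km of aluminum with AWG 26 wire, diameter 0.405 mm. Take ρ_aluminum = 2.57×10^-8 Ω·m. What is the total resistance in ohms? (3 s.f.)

214 Ω

Seg 1: A = π(2.59/2 mm)² = π(1.2950e-03 m)² = 5.269e-06 m²
R_1 = (2.57×10^-8)(550)/(5.269e-06) = 2.683 Ω
Seg 2: A = π(0.644/2 mm)² = π(3.2200e-04 m)² = 3.257e-07 m²
R_2 = (2.57×10^-8)(725)/(3.257e-07) = 57.2 Ω
Seg 3: A = π(0.405/2 mm)² = π(2.0250e-04 m)² = 1.288e-07 m²
R_3 = (2.57×10^-8)(774)/(1.288e-07) = 154.4 Ω
R_total = R_1 + R_2 + R_3 = 214 Ω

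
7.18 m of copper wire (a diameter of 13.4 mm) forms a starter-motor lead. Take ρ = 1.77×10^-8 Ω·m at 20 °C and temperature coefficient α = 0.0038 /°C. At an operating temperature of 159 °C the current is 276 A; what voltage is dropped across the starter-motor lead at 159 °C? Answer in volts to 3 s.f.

A = π(d/2)² = π(6.7000e-03 m)² = 1.410e-04 m²
R₍20₎ = ρL/A = (1.77×10^-8)(7.18)/(1.410e-04) = 9.012×10^-4 Ω
R₍159₎ = R₍20₎(1 + αΔT) = 9.012×10^-4 × (1 + 0.0038×139) = 0.001377 Ω
V = IR = 276 × 0.001377 = 0.380 V

0.380 V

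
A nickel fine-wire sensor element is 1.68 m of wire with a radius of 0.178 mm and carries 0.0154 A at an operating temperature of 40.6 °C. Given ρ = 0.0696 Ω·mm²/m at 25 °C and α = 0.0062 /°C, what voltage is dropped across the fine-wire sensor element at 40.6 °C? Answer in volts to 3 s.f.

0.0198 V

ρ = 0.0696 Ω·mm²/m = 6.96×10^-8 Ω·m
A = πr² = π(1.7800e-04 m)² = 9.954e-08 m²
R₍25₎ = ρL/A = (6.96×10^-8)(1.68)/(9.954e-08) = 1.175 Ω
R₍40.6₎ = R₍25₎(1 + αΔT) = 1.175 × (1 + 0.0062×15.6) = 1.288 Ω
V = IR = 0.0154 × 1.288 = 0.0198 V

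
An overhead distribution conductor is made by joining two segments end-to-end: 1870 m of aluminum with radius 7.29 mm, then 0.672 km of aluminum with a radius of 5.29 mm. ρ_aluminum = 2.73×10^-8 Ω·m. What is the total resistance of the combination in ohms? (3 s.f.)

Segment 1: A = πr² = π(7.2900e-03 m)² = 1.670e-04 m²
R₁ = ρL/A = (2.73×10^-8)(1870)/(1.670e-04) = 0.3058 Ω
Segment 2: A = πr² = π(5.2900e-03 m)² = 8.791e-05 m²
R₂ = (2.73×10^-8)(672)/(8.791e-05) = 0.2087 Ω
R = R₁ + R₂ = 0.514 Ω

0.514 Ω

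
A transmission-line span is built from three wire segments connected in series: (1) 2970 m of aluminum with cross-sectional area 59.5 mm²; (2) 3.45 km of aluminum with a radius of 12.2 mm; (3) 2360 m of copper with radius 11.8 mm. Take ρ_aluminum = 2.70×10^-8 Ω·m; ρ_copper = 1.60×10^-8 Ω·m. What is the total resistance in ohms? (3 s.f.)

Seg 1: A = 59.5 mm² = 5.950e-05 m²
R_1 = (2.70×10^-8)(2970)/(5.950e-05) = 1.348 Ω
Seg 2: A = πr² = π(1.2200e-02 m)² = 4.676e-04 m²
R_2 = (2.70×10^-8)(3450)/(4.676e-04) = 0.1992 Ω
Seg 3: A = πr² = π(1.1800e-02 m)² = 4.374e-04 m²
R_3 = (1.60×10^-8)(2360)/(4.374e-04) = 0.08632 Ω
R_total = R_1 + R_2 + R_3 = 1.63 Ω

1.63 Ω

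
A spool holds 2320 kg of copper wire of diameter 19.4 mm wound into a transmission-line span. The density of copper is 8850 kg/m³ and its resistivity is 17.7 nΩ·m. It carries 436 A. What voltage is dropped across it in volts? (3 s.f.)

23.2 V

ρ = 17.7 nΩ·m = 1.77×10^-8 Ω·m
A = π(d/2)² = π(9.7000e-03 m)² = 2.9559e-04 m²
L = m/(density·A) = 2320/(8850×2.9559e-04) = 886.9 m
R = ρL/A = (1.77×10^-8)(886.9)/(2.9559e-04) = 0.0531 Ω
V = IR = 436 × 0.0531 = 23.2 V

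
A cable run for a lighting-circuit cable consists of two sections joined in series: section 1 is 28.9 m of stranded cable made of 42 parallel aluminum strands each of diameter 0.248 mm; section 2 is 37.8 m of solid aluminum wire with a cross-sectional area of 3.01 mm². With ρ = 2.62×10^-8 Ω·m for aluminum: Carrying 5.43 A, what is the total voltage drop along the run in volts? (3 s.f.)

Section 1: A_strand = π(1.2400e-04)² = 4.831e-08 m²; R₁ = ρL/(N·A_s) = (2.62×10^-8)(28.9)/(42×4.831e-08) = 0.3732 Ω
Section 2: A = 3.01 mm² = 3.010e-06 m²
R₂ = (2.62×10^-8)(37.8)/(3.010e-06) = 0.329 Ω
R = R₁ + R₂ = 0.7022 Ω
V = IR = 5.43 × 0.7022 = 3.81 V

3.81 V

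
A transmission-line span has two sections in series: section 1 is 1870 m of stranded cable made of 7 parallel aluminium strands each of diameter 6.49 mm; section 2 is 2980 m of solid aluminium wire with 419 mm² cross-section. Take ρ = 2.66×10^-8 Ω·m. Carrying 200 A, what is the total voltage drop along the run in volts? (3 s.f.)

80.8 V

Section 1: A_strand = π(3.2450e-03)² = 3.308e-05 m²; R₁ = ρL/(N·A_s) = (2.66×10^-8)(1870)/(7×3.308e-05) = 0.2148 Ω
Section 2: A = 419 mm² = 4.190e-04 m²
R₂ = (2.66×10^-8)(2980)/(4.190e-04) = 0.1892 Ω
R = R₁ + R₂ = 0.404 Ω
V = IR = 200 × 0.404 = 80.8 V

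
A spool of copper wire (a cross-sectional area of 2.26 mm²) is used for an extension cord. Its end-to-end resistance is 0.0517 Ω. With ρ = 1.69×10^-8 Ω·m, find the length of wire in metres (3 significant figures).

6.91 m

A = 2.26 mm² = 2.260e-06 m²
L = RA/ρ = (0.0517)(2.260e-06)/(1.69×10^-8) = 6.91 m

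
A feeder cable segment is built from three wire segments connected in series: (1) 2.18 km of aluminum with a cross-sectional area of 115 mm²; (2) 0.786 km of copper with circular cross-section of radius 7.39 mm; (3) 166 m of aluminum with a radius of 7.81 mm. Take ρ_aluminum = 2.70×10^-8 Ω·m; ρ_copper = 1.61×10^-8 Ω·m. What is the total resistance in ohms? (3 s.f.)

Seg 1: A = 115 mm² = 1.150e-04 m²
R_1 = (2.70×10^-8)(2180)/(1.150e-04) = 0.5118 Ω
Seg 2: A = πr² = π(7.3900e-03 m)² = 1.716e-04 m²
R_2 = (1.61×10^-8)(786)/(1.716e-04) = 0.07376 Ω
Seg 3: A = πr² = π(7.8100e-03 m)² = 1.916e-04 m²
R_3 = (2.70×10^-8)(166)/(1.916e-04) = 0.02339 Ω
R_total = R_1 + R_2 + R_3 = 0.609 Ω

0.609 Ω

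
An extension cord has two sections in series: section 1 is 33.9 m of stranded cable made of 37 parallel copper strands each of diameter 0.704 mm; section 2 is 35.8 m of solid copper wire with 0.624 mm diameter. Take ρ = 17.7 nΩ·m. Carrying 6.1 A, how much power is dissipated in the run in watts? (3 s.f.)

78.7 W

ρ = 17.7 nΩ·m = 1.77×10^-8 Ω·m
Section 1: A_strand = π(3.5200e-04)² = 3.893e-07 m²; R₁ = ρL/(N·A_s) = (1.77×10^-8)(33.9)/(37×3.893e-07) = 0.04166 Ω
Section 2: A = π(d/2)² = π(3.1200e-04 m)² = 3.058e-07 m²
R₂ = (1.77×10^-8)(35.8)/(3.058e-07) = 2.072 Ω
R = R₁ + R₂ = 2.114 Ω
P = I²R = (6.1)² × 2.114 = 78.7 W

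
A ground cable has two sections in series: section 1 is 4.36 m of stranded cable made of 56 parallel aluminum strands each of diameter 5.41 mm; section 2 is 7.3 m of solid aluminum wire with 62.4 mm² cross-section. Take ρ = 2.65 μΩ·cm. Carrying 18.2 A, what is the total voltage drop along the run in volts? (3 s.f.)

0.0581 V

ρ = 2.65 μΩ·cm = 2.65×10^-8 Ω·m
Section 1: A_strand = π(2.7050e-03)² = 2.299e-05 m²; R₁ = ρL/(N·A_s) = (2.65×10^-8)(4.36)/(56×2.299e-05) = 8.976×10^-5 Ω
Section 2: A = 62.4 mm² = 6.240e-05 m²
R₂ = (2.65×10^-8)(7.3)/(6.240e-05) = 0.0031 Ω
R = R₁ + R₂ = 0.00319 Ω
V = IR = 18.2 × 0.00319 = 0.0581 V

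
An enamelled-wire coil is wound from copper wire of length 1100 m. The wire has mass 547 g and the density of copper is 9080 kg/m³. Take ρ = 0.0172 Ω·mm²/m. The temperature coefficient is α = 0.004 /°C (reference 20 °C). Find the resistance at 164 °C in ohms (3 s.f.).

544 Ω

ρ = 0.0172 Ω·mm²/m = 1.72×10^-8 Ω·m
A = m/(density·L) = 0.547/(9080×1100) = 5.4766e-08 m²
R = ρL/A = (1.72×10^-8)(1100)/(5.4766e-08) = 345.5 Ω
R(164 °C) = 345.5 × (1 + 0.004×144) = 544 Ω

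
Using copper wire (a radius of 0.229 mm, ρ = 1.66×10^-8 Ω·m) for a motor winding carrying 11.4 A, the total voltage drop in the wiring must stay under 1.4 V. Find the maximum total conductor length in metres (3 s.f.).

A = πr² = π(2.2900e-04 m)² = 1.647e-07 m²
L_max = V_max·A/(1·ρI) = (1.4)(1.647e-07)/(1.66×10^-8×11.4) = 1.22 m

1.22 m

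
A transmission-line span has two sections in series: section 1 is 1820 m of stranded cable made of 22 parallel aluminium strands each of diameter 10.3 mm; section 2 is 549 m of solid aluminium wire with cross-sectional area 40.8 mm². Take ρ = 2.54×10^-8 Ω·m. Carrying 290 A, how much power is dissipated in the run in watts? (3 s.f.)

30900 W

Section 1: A_strand = π(5.1500e-03)² = 8.332e-05 m²; R₁ = ρL/(N·A_s) = (2.54×10^-8)(1820)/(22×8.332e-05) = 0.02522 Ω
Section 2: A = 40.8 mm² = 4.080e-05 m²
R₂ = (2.54×10^-8)(549)/(4.080e-05) = 0.3418 Ω
R = R₁ + R₂ = 0.367 Ω
P = I²R = (290)² × 0.367 = 30900 W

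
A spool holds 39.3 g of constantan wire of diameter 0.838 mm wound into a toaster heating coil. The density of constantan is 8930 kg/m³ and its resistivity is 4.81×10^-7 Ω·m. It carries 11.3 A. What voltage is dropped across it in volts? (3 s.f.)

A = π(d/2)² = π(4.1900e-04 m)² = 5.5154e-07 m²
L = m/(density·A) = 0.0393/(8930×5.5154e-07) = 7.979 m
R = ρL/A = (4.81×10^-7)(7.979)/(5.5154e-07) = 6.959 Ω
V = IR = 11.3 × 6.959 = 78.6 V

78.6 V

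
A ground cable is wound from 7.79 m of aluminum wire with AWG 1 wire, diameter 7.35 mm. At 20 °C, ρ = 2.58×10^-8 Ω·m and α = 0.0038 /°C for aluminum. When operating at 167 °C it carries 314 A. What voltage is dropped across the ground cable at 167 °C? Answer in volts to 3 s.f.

2.32 V

A = π(7.35/2 mm)² = π(3.6750e-03 m)² = 4.243e-05 m²
R₍20₎ = ρL/A = (2.58×10^-8)(7.79)/(4.243e-05) = 0.004737 Ω
R₍167₎ = R₍20₎(1 + αΔT) = 0.004737 × (1 + 0.0038×147) = 0.007383 Ω
V = IR = 314 × 0.007383 = 2.32 V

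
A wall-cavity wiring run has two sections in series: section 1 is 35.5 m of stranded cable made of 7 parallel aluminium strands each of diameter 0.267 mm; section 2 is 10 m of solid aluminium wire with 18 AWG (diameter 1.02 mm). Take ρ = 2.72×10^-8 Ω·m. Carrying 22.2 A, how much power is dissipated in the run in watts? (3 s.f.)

1380 W

Section 1: A_strand = π(1.3350e-04)² = 5.599e-08 m²; R₁ = ρL/(N·A_s) = (2.72×10^-8)(35.5)/(7×5.599e-08) = 2.464 Ω
Section 2: A = π(1.02/2 mm)² = π(5.1000e-04 m)² = 8.171e-07 m²
R₂ = (2.72×10^-8)(10)/(8.171e-07) = 0.3329 Ω
R = R₁ + R₂ = 2.797 Ω
P = I²R = (22.2)² × 2.797 = 1380 W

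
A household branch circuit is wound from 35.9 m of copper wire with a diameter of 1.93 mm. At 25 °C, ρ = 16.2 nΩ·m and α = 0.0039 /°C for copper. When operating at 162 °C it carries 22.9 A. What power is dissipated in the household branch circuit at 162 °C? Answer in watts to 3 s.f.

ρ = 16.2 nΩ·m = 1.62×10^-8 Ω·m
A = π(d/2)² = π(9.6500e-04 m)² = 2.926e-06 m²
R₍25₎ = ρL/A = (1.62×10^-8)(35.9)/(2.926e-06) = 0.1988 Ω
R₍162₎ = R₍25₎(1 + αΔT) = 0.1988 × (1 + 0.0039×137) = 0.305 Ω
P = I²R = (22.9)² × 0.305 = 160 W

160 W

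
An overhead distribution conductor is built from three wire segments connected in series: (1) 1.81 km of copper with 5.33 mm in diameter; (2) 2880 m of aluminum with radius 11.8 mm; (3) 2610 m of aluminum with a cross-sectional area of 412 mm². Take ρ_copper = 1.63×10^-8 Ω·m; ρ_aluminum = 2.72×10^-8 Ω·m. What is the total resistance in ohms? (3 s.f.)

1.67 Ω

Seg 1: A = π(d/2)² = π(2.6650e-03 m)² = 2.231e-05 m²
R_1 = (1.63×10^-8)(1810)/(2.231e-05) = 1.322 Ω
Seg 2: A = πr² = π(1.1800e-02 m)² = 4.374e-04 m²
R_2 = (2.72×10^-8)(2880)/(4.374e-04) = 0.1791 Ω
Seg 3: A = 412 mm² = 4.120e-04 m²
R_3 = (2.72×10^-8)(2610)/(4.120e-04) = 0.1723 Ω
R_total = R_1 + R_2 + R_3 = 1.67 Ω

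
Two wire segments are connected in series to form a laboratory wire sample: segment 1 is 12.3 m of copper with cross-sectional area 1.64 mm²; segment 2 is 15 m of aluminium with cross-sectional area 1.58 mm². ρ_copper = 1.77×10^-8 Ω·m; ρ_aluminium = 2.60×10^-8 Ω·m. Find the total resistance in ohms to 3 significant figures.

0.380 Ω

Segment 1: A = 1.64 mm² = 1.640e-06 m²
R₁ = ρL/A = (1.77×10^-8)(12.3)/(1.640e-06) = 0.1328 Ω
Segment 2: A = 1.58 mm² = 1.580e-06 m²
R₂ = (2.60×10^-8)(15)/(1.580e-06) = 0.2468 Ω
R = R₁ + R₂ = 0.380 Ω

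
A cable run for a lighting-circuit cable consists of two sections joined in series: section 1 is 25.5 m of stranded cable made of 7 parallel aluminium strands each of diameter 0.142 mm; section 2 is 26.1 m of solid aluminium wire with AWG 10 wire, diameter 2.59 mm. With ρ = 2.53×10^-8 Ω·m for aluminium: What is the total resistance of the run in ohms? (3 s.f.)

Section 1: A_strand = π(7.1000e-05)² = 1.584e-08 m²; R₁ = ρL/(N·A_s) = (2.53×10^-8)(25.5)/(7×1.584e-08) = 5.82 Ω
Section 2: A = π(2.59/2 mm)² = π(1.2950e-03 m)² = 5.269e-06 m²
R₂ = (2.53×10^-8)(26.1)/(5.269e-06) = 0.1253 Ω
R = R₁ + R₂ = 5.94 Ω

5.94 Ω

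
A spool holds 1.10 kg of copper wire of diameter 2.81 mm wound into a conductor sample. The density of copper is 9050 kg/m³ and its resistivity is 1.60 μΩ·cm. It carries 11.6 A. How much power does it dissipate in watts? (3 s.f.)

6.80 W

ρ = 1.60 μΩ·cm = 1.60×10^-8 Ω·m
A = π(d/2)² = π(1.4050e-03 m)² = 6.2016e-06 m²
L = m/(density·A) = 1.1/(9050×6.2016e-06) = 19.6 m
R = ρL/A = (1.60×10^-8)(19.6)/(6.2016e-06) = 0.05057 Ω
P = I²R = (11.6)² × 0.05057 = 6.80 W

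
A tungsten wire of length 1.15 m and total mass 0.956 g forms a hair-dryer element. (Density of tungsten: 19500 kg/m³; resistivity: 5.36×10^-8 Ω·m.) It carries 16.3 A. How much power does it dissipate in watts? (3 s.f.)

A = m/(density·L) = 9.560×10^-4/(19500×1.15) = 4.2631e-08 m²
R = ρL/A = (5.36×10^-8)(1.15)/(4.2631e-08) = 1.446 Ω
P = I²R = (16.3)² × 1.446 = 384 W

384 W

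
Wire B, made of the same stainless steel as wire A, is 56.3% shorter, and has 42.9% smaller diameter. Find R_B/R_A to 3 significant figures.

R ∝ L/d², so R_B/R_A = (1 − 56.3/100) × (1 − 42.9/100)⁻²
= 0.437 × 3.067 = 1.34

1.34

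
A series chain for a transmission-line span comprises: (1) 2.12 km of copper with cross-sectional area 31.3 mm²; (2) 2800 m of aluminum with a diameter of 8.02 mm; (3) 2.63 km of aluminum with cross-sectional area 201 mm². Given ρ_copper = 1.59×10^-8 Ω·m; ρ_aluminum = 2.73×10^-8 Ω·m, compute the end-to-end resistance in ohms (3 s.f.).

2.95 Ω

Seg 1: A = 31.3 mm² = 3.130e-05 m²
R_1 = (1.59×10^-8)(2120)/(3.130e-05) = 1.077 Ω
Seg 2: A = π(d/2)² = π(4.0100e-03 m)² = 5.052e-05 m²
R_2 = (2.73×10^-8)(2800)/(5.052e-05) = 1.513 Ω
Seg 3: A = 201 mm² = 2.010e-04 m²
R_3 = (2.73×10^-8)(2630)/(2.010e-04) = 0.3572 Ω
R_total = R_1 + R_2 + R_3 = 2.95 Ω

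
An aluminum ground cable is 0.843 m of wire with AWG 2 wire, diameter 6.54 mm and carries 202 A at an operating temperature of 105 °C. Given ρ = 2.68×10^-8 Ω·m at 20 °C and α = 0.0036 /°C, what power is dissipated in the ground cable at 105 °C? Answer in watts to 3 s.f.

A = π(6.54/2 mm)² = π(3.2700e-03 m)² = 3.359e-05 m²
R₍20₎ = ρL/A = (2.68×10^-8)(0.843)/(3.359e-05) = 6.725×10^-4 Ω
R₍105₎ = R₍20₎(1 + αΔT) = 6.725×10^-4 × (1 + 0.0036×85) = 8.783×10^-4 Ω
P = I²R = (202)² × 8.783×10^-4 = 35.8 W

35.8 W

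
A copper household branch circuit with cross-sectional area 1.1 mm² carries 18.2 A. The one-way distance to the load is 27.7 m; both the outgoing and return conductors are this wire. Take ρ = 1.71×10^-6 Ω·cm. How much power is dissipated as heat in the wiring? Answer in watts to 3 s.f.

285 W

ρ = 1.71×10^-6 Ω·cm = 1.71×10^-8 Ω·m
A = 1.1 mm² = 1.100e-06 m²
Total conductor length (both ways) L = 2 × 27.7 = 55.4 m
R = ρL/A = (1.71×10^-8)(55.4)/(1.100e-06) = 0.8612 Ω
P = I²R = (18.2)² × 0.8612 = 285 W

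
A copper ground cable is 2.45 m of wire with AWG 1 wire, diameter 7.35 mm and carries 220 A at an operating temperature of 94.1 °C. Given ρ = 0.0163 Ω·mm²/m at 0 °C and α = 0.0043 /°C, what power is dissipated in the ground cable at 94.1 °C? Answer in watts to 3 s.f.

64.0 W

ρ = 0.0163 Ω·mm²/m = 1.63×10^-8 Ω·m
A = π(7.35/2 mm)² = π(3.6750e-03 m)² = 4.243e-05 m²
R₍0₎ = ρL/A = (1.63×10^-8)(2.45)/(4.243e-05) = 9.412×10^-4 Ω
R₍94.1₎ = R₍0₎(1 + αΔT) = 9.412×10^-4 × (1 + 0.0043×94.1) = 0.001322 Ω
P = I²R = (220)² × 0.001322 = 64.0 W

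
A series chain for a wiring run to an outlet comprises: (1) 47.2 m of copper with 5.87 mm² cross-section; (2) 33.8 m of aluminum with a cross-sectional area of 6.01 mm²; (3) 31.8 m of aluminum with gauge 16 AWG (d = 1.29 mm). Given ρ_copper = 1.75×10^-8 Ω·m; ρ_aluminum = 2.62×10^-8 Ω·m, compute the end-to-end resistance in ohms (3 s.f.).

Seg 1: A = 5.87 mm² = 5.870e-06 m²
R_1 = (1.75×10^-8)(47.2)/(5.870e-06) = 0.1407 Ω
Seg 2: A = 6.01 mm² = 6.010e-06 m²
R_2 = (2.62×10^-8)(33.8)/(6.010e-06) = 0.1473 Ω
Seg 3: A = π(1.29/2 mm)² = π(6.4500e-04 m)² = 1.307e-06 m²
R_3 = (2.62×10^-8)(31.8)/(1.307e-06) = 0.6375 Ω
R_total = R_1 + R_2 + R_3 = 0.926 Ω

0.926 Ω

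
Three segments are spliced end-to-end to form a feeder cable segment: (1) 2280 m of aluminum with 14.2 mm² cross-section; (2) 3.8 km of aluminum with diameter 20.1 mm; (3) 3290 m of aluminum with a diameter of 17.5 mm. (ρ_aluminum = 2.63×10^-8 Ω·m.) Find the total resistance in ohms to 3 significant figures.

4.90 Ω

Seg 1: A = 14.2 mm² = 1.420e-05 m²
R_1 = (2.63×10^-8)(2280)/(1.420e-05) = 4.223 Ω
Seg 2: A = π(d/2)² = π(1.0050e-02 m)² = 3.173e-04 m²
R_2 = (2.63×10^-8)(3800)/(3.173e-04) = 0.315 Ω
Seg 3: A = π(d/2)² = π(8.7500e-03 m)² = 2.405e-04 m²
R_3 = (2.63×10^-8)(3290)/(2.405e-04) = 0.3597 Ω
R_total = R_1 + R_2 + R_3 = 4.90 Ω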